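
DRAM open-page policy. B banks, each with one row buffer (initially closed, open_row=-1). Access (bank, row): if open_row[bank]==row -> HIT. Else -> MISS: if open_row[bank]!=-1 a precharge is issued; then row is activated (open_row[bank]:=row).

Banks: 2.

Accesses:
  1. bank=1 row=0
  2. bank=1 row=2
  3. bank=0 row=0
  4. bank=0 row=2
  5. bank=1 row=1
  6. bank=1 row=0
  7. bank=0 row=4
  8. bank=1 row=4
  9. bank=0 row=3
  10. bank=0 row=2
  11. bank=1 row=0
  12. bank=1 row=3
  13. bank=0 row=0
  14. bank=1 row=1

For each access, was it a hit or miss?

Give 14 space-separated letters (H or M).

Acc 1: bank1 row0 -> MISS (open row0); precharges=0
Acc 2: bank1 row2 -> MISS (open row2); precharges=1
Acc 3: bank0 row0 -> MISS (open row0); precharges=1
Acc 4: bank0 row2 -> MISS (open row2); precharges=2
Acc 5: bank1 row1 -> MISS (open row1); precharges=3
Acc 6: bank1 row0 -> MISS (open row0); precharges=4
Acc 7: bank0 row4 -> MISS (open row4); precharges=5
Acc 8: bank1 row4 -> MISS (open row4); precharges=6
Acc 9: bank0 row3 -> MISS (open row3); precharges=7
Acc 10: bank0 row2 -> MISS (open row2); precharges=8
Acc 11: bank1 row0 -> MISS (open row0); precharges=9
Acc 12: bank1 row3 -> MISS (open row3); precharges=10
Acc 13: bank0 row0 -> MISS (open row0); precharges=11
Acc 14: bank1 row1 -> MISS (open row1); precharges=12

Answer: M M M M M M M M M M M M M M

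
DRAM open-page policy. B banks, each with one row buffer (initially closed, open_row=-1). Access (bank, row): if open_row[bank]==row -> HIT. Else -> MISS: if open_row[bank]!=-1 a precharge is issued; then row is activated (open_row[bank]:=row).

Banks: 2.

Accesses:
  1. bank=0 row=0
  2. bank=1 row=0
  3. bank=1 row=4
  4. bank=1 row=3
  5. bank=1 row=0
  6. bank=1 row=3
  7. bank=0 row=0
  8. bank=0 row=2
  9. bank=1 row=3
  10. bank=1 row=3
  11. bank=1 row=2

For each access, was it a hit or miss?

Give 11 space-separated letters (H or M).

Acc 1: bank0 row0 -> MISS (open row0); precharges=0
Acc 2: bank1 row0 -> MISS (open row0); precharges=0
Acc 3: bank1 row4 -> MISS (open row4); precharges=1
Acc 4: bank1 row3 -> MISS (open row3); precharges=2
Acc 5: bank1 row0 -> MISS (open row0); precharges=3
Acc 6: bank1 row3 -> MISS (open row3); precharges=4
Acc 7: bank0 row0 -> HIT
Acc 8: bank0 row2 -> MISS (open row2); precharges=5
Acc 9: bank1 row3 -> HIT
Acc 10: bank1 row3 -> HIT
Acc 11: bank1 row2 -> MISS (open row2); precharges=6

Answer: M M M M M M H M H H M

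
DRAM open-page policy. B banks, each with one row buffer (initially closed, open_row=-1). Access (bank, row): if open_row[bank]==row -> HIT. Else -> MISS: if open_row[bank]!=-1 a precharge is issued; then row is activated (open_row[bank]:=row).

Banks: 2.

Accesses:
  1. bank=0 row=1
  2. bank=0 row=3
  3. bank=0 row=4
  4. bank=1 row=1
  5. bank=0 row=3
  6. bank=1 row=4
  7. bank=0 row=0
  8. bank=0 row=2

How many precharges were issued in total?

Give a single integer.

Answer: 6

Derivation:
Acc 1: bank0 row1 -> MISS (open row1); precharges=0
Acc 2: bank0 row3 -> MISS (open row3); precharges=1
Acc 3: bank0 row4 -> MISS (open row4); precharges=2
Acc 4: bank1 row1 -> MISS (open row1); precharges=2
Acc 5: bank0 row3 -> MISS (open row3); precharges=3
Acc 6: bank1 row4 -> MISS (open row4); precharges=4
Acc 7: bank0 row0 -> MISS (open row0); precharges=5
Acc 8: bank0 row2 -> MISS (open row2); precharges=6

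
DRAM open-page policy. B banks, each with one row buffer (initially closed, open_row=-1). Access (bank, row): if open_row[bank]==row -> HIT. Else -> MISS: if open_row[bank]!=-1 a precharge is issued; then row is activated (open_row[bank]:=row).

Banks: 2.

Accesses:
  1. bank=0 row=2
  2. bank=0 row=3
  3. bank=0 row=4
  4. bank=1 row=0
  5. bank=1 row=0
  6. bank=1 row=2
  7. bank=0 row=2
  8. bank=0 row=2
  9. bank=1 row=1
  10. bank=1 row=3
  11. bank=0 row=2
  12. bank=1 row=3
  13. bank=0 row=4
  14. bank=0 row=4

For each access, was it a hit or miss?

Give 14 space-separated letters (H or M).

Acc 1: bank0 row2 -> MISS (open row2); precharges=0
Acc 2: bank0 row3 -> MISS (open row3); precharges=1
Acc 3: bank0 row4 -> MISS (open row4); precharges=2
Acc 4: bank1 row0 -> MISS (open row0); precharges=2
Acc 5: bank1 row0 -> HIT
Acc 6: bank1 row2 -> MISS (open row2); precharges=3
Acc 7: bank0 row2 -> MISS (open row2); precharges=4
Acc 8: bank0 row2 -> HIT
Acc 9: bank1 row1 -> MISS (open row1); precharges=5
Acc 10: bank1 row3 -> MISS (open row3); precharges=6
Acc 11: bank0 row2 -> HIT
Acc 12: bank1 row3 -> HIT
Acc 13: bank0 row4 -> MISS (open row4); precharges=7
Acc 14: bank0 row4 -> HIT

Answer: M M M M H M M H M M H H M H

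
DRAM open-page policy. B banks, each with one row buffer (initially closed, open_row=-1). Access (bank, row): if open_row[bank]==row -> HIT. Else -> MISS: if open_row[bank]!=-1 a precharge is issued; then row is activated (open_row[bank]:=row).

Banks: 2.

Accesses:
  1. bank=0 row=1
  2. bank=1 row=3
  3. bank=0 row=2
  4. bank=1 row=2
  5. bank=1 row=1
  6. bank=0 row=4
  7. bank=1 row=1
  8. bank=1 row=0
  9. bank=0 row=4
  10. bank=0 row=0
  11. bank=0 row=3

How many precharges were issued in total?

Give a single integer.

Acc 1: bank0 row1 -> MISS (open row1); precharges=0
Acc 2: bank1 row3 -> MISS (open row3); precharges=0
Acc 3: bank0 row2 -> MISS (open row2); precharges=1
Acc 4: bank1 row2 -> MISS (open row2); precharges=2
Acc 5: bank1 row1 -> MISS (open row1); precharges=3
Acc 6: bank0 row4 -> MISS (open row4); precharges=4
Acc 7: bank1 row1 -> HIT
Acc 8: bank1 row0 -> MISS (open row0); precharges=5
Acc 9: bank0 row4 -> HIT
Acc 10: bank0 row0 -> MISS (open row0); precharges=6
Acc 11: bank0 row3 -> MISS (open row3); precharges=7

Answer: 7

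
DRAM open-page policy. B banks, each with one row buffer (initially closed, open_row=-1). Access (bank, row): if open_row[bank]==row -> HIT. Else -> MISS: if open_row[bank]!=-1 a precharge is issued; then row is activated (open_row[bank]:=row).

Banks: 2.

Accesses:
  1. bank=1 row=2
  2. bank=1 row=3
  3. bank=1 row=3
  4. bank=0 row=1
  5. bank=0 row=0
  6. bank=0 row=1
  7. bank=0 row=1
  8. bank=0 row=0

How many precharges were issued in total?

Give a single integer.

Acc 1: bank1 row2 -> MISS (open row2); precharges=0
Acc 2: bank1 row3 -> MISS (open row3); precharges=1
Acc 3: bank1 row3 -> HIT
Acc 4: bank0 row1 -> MISS (open row1); precharges=1
Acc 5: bank0 row0 -> MISS (open row0); precharges=2
Acc 6: bank0 row1 -> MISS (open row1); precharges=3
Acc 7: bank0 row1 -> HIT
Acc 8: bank0 row0 -> MISS (open row0); precharges=4

Answer: 4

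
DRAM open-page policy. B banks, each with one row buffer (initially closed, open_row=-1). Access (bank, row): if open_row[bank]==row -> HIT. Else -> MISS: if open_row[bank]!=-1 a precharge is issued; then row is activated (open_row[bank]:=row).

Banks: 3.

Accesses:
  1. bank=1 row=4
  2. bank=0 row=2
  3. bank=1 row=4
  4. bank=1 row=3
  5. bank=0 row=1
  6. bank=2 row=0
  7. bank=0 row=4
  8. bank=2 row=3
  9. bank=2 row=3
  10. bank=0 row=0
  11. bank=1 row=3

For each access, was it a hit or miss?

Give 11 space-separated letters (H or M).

Acc 1: bank1 row4 -> MISS (open row4); precharges=0
Acc 2: bank0 row2 -> MISS (open row2); precharges=0
Acc 3: bank1 row4 -> HIT
Acc 4: bank1 row3 -> MISS (open row3); precharges=1
Acc 5: bank0 row1 -> MISS (open row1); precharges=2
Acc 6: bank2 row0 -> MISS (open row0); precharges=2
Acc 7: bank0 row4 -> MISS (open row4); precharges=3
Acc 8: bank2 row3 -> MISS (open row3); precharges=4
Acc 9: bank2 row3 -> HIT
Acc 10: bank0 row0 -> MISS (open row0); precharges=5
Acc 11: bank1 row3 -> HIT

Answer: M M H M M M M M H M H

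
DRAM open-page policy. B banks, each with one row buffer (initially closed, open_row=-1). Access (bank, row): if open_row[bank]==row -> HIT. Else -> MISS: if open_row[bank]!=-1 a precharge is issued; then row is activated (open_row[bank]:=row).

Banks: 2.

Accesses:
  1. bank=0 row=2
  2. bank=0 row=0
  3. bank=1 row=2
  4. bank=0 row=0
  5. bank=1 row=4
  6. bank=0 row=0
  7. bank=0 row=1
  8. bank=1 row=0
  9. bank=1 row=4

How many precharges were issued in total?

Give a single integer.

Acc 1: bank0 row2 -> MISS (open row2); precharges=0
Acc 2: bank0 row0 -> MISS (open row0); precharges=1
Acc 3: bank1 row2 -> MISS (open row2); precharges=1
Acc 4: bank0 row0 -> HIT
Acc 5: bank1 row4 -> MISS (open row4); precharges=2
Acc 6: bank0 row0 -> HIT
Acc 7: bank0 row1 -> MISS (open row1); precharges=3
Acc 8: bank1 row0 -> MISS (open row0); precharges=4
Acc 9: bank1 row4 -> MISS (open row4); precharges=5

Answer: 5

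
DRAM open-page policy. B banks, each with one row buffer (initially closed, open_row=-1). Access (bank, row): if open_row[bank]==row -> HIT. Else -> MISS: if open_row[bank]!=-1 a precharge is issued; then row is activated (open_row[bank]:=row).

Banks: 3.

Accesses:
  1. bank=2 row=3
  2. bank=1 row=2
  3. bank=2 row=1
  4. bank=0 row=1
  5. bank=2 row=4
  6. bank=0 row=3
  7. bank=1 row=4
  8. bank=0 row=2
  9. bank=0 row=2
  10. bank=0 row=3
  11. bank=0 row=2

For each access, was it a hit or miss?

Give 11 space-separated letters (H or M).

Answer: M M M M M M M M H M M

Derivation:
Acc 1: bank2 row3 -> MISS (open row3); precharges=0
Acc 2: bank1 row2 -> MISS (open row2); precharges=0
Acc 3: bank2 row1 -> MISS (open row1); precharges=1
Acc 4: bank0 row1 -> MISS (open row1); precharges=1
Acc 5: bank2 row4 -> MISS (open row4); precharges=2
Acc 6: bank0 row3 -> MISS (open row3); precharges=3
Acc 7: bank1 row4 -> MISS (open row4); precharges=4
Acc 8: bank0 row2 -> MISS (open row2); precharges=5
Acc 9: bank0 row2 -> HIT
Acc 10: bank0 row3 -> MISS (open row3); precharges=6
Acc 11: bank0 row2 -> MISS (open row2); precharges=7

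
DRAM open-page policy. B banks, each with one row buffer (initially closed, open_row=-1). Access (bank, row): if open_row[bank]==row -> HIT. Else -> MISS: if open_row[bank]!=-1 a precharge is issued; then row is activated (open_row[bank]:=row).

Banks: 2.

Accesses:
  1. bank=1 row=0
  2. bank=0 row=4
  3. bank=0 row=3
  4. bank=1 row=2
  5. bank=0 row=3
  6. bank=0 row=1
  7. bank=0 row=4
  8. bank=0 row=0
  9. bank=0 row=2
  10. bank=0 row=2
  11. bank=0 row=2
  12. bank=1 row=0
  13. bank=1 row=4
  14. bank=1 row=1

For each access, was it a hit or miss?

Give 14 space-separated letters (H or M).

Answer: M M M M H M M M M H H M M M

Derivation:
Acc 1: bank1 row0 -> MISS (open row0); precharges=0
Acc 2: bank0 row4 -> MISS (open row4); precharges=0
Acc 3: bank0 row3 -> MISS (open row3); precharges=1
Acc 4: bank1 row2 -> MISS (open row2); precharges=2
Acc 5: bank0 row3 -> HIT
Acc 6: bank0 row1 -> MISS (open row1); precharges=3
Acc 7: bank0 row4 -> MISS (open row4); precharges=4
Acc 8: bank0 row0 -> MISS (open row0); precharges=5
Acc 9: bank0 row2 -> MISS (open row2); precharges=6
Acc 10: bank0 row2 -> HIT
Acc 11: bank0 row2 -> HIT
Acc 12: bank1 row0 -> MISS (open row0); precharges=7
Acc 13: bank1 row4 -> MISS (open row4); precharges=8
Acc 14: bank1 row1 -> MISS (open row1); precharges=9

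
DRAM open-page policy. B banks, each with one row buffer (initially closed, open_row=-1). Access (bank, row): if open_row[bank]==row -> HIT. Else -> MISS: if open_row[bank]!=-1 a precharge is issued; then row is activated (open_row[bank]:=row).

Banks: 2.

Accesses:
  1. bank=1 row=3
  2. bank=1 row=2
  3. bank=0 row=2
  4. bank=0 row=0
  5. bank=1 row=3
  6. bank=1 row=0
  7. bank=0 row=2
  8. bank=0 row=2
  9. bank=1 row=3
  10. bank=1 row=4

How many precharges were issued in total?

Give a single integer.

Acc 1: bank1 row3 -> MISS (open row3); precharges=0
Acc 2: bank1 row2 -> MISS (open row2); precharges=1
Acc 3: bank0 row2 -> MISS (open row2); precharges=1
Acc 4: bank0 row0 -> MISS (open row0); precharges=2
Acc 5: bank1 row3 -> MISS (open row3); precharges=3
Acc 6: bank1 row0 -> MISS (open row0); precharges=4
Acc 7: bank0 row2 -> MISS (open row2); precharges=5
Acc 8: bank0 row2 -> HIT
Acc 9: bank1 row3 -> MISS (open row3); precharges=6
Acc 10: bank1 row4 -> MISS (open row4); precharges=7

Answer: 7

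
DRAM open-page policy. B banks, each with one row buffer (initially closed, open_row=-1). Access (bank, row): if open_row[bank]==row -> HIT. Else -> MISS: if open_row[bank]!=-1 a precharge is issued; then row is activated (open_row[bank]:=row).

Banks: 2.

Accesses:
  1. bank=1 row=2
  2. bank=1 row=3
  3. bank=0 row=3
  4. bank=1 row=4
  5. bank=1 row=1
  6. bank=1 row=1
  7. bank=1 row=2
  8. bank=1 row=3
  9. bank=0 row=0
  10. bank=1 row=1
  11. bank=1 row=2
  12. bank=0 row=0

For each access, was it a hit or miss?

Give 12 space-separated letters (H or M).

Acc 1: bank1 row2 -> MISS (open row2); precharges=0
Acc 2: bank1 row3 -> MISS (open row3); precharges=1
Acc 3: bank0 row3 -> MISS (open row3); precharges=1
Acc 4: bank1 row4 -> MISS (open row4); precharges=2
Acc 5: bank1 row1 -> MISS (open row1); precharges=3
Acc 6: bank1 row1 -> HIT
Acc 7: bank1 row2 -> MISS (open row2); precharges=4
Acc 8: bank1 row3 -> MISS (open row3); precharges=5
Acc 9: bank0 row0 -> MISS (open row0); precharges=6
Acc 10: bank1 row1 -> MISS (open row1); precharges=7
Acc 11: bank1 row2 -> MISS (open row2); precharges=8
Acc 12: bank0 row0 -> HIT

Answer: M M M M M H M M M M M H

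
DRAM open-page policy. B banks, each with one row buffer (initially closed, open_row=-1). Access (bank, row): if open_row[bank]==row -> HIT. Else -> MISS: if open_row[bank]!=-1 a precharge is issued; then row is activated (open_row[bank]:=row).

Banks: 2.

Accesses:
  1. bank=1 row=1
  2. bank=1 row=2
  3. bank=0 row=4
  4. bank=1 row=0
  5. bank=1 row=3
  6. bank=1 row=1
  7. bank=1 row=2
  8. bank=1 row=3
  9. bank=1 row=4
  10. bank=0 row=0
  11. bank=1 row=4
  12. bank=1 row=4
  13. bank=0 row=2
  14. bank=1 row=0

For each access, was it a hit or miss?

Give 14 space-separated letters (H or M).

Answer: M M M M M M M M M M H H M M

Derivation:
Acc 1: bank1 row1 -> MISS (open row1); precharges=0
Acc 2: bank1 row2 -> MISS (open row2); precharges=1
Acc 3: bank0 row4 -> MISS (open row4); precharges=1
Acc 4: bank1 row0 -> MISS (open row0); precharges=2
Acc 5: bank1 row3 -> MISS (open row3); precharges=3
Acc 6: bank1 row1 -> MISS (open row1); precharges=4
Acc 7: bank1 row2 -> MISS (open row2); precharges=5
Acc 8: bank1 row3 -> MISS (open row3); precharges=6
Acc 9: bank1 row4 -> MISS (open row4); precharges=7
Acc 10: bank0 row0 -> MISS (open row0); precharges=8
Acc 11: bank1 row4 -> HIT
Acc 12: bank1 row4 -> HIT
Acc 13: bank0 row2 -> MISS (open row2); precharges=9
Acc 14: bank1 row0 -> MISS (open row0); precharges=10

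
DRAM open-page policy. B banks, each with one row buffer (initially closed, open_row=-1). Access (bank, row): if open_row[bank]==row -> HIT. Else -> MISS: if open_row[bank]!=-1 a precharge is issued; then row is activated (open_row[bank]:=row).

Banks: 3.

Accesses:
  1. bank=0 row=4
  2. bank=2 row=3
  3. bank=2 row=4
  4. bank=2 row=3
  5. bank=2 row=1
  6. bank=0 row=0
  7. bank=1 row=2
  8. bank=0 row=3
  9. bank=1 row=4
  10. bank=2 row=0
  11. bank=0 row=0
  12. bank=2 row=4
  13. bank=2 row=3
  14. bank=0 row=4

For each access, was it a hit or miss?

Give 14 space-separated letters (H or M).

Answer: M M M M M M M M M M M M M M

Derivation:
Acc 1: bank0 row4 -> MISS (open row4); precharges=0
Acc 2: bank2 row3 -> MISS (open row3); precharges=0
Acc 3: bank2 row4 -> MISS (open row4); precharges=1
Acc 4: bank2 row3 -> MISS (open row3); precharges=2
Acc 5: bank2 row1 -> MISS (open row1); precharges=3
Acc 6: bank0 row0 -> MISS (open row0); precharges=4
Acc 7: bank1 row2 -> MISS (open row2); precharges=4
Acc 8: bank0 row3 -> MISS (open row3); precharges=5
Acc 9: bank1 row4 -> MISS (open row4); precharges=6
Acc 10: bank2 row0 -> MISS (open row0); precharges=7
Acc 11: bank0 row0 -> MISS (open row0); precharges=8
Acc 12: bank2 row4 -> MISS (open row4); precharges=9
Acc 13: bank2 row3 -> MISS (open row3); precharges=10
Acc 14: bank0 row4 -> MISS (open row4); precharges=11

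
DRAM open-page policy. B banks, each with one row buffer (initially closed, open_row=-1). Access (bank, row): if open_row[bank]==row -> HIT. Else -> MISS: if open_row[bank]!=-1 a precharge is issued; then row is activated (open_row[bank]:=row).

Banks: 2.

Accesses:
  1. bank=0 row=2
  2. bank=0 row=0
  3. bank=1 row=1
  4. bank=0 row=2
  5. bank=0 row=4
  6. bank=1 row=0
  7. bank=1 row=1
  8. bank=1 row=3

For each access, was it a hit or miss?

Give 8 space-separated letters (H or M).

Answer: M M M M M M M M

Derivation:
Acc 1: bank0 row2 -> MISS (open row2); precharges=0
Acc 2: bank0 row0 -> MISS (open row0); precharges=1
Acc 3: bank1 row1 -> MISS (open row1); precharges=1
Acc 4: bank0 row2 -> MISS (open row2); precharges=2
Acc 5: bank0 row4 -> MISS (open row4); precharges=3
Acc 6: bank1 row0 -> MISS (open row0); precharges=4
Acc 7: bank1 row1 -> MISS (open row1); precharges=5
Acc 8: bank1 row3 -> MISS (open row3); precharges=6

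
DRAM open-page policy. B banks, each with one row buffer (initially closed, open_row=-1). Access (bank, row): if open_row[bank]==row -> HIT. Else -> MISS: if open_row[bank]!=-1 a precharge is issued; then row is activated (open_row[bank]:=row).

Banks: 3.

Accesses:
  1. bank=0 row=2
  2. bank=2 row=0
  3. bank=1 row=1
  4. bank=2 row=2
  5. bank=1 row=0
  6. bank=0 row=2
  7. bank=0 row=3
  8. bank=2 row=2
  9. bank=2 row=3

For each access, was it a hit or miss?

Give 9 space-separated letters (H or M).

Acc 1: bank0 row2 -> MISS (open row2); precharges=0
Acc 2: bank2 row0 -> MISS (open row0); precharges=0
Acc 3: bank1 row1 -> MISS (open row1); precharges=0
Acc 4: bank2 row2 -> MISS (open row2); precharges=1
Acc 5: bank1 row0 -> MISS (open row0); precharges=2
Acc 6: bank0 row2 -> HIT
Acc 7: bank0 row3 -> MISS (open row3); precharges=3
Acc 8: bank2 row2 -> HIT
Acc 9: bank2 row3 -> MISS (open row3); precharges=4

Answer: M M M M M H M H M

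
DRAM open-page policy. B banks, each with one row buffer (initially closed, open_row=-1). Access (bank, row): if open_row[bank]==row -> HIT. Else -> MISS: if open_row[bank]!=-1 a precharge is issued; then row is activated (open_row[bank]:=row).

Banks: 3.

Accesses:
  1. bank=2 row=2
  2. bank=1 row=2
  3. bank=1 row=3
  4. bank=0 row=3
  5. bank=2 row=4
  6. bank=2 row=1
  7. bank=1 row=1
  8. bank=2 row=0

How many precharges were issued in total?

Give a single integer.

Answer: 5

Derivation:
Acc 1: bank2 row2 -> MISS (open row2); precharges=0
Acc 2: bank1 row2 -> MISS (open row2); precharges=0
Acc 3: bank1 row3 -> MISS (open row3); precharges=1
Acc 4: bank0 row3 -> MISS (open row3); precharges=1
Acc 5: bank2 row4 -> MISS (open row4); precharges=2
Acc 6: bank2 row1 -> MISS (open row1); precharges=3
Acc 7: bank1 row1 -> MISS (open row1); precharges=4
Acc 8: bank2 row0 -> MISS (open row0); precharges=5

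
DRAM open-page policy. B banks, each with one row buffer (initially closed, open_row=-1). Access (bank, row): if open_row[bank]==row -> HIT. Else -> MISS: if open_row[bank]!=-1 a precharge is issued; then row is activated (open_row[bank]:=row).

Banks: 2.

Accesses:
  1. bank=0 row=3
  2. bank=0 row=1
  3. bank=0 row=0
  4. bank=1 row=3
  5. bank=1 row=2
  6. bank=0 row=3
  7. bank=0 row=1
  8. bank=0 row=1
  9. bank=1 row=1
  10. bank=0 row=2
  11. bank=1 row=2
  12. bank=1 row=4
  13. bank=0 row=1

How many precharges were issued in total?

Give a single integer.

Answer: 10

Derivation:
Acc 1: bank0 row3 -> MISS (open row3); precharges=0
Acc 2: bank0 row1 -> MISS (open row1); precharges=1
Acc 3: bank0 row0 -> MISS (open row0); precharges=2
Acc 4: bank1 row3 -> MISS (open row3); precharges=2
Acc 5: bank1 row2 -> MISS (open row2); precharges=3
Acc 6: bank0 row3 -> MISS (open row3); precharges=4
Acc 7: bank0 row1 -> MISS (open row1); precharges=5
Acc 8: bank0 row1 -> HIT
Acc 9: bank1 row1 -> MISS (open row1); precharges=6
Acc 10: bank0 row2 -> MISS (open row2); precharges=7
Acc 11: bank1 row2 -> MISS (open row2); precharges=8
Acc 12: bank1 row4 -> MISS (open row4); precharges=9
Acc 13: bank0 row1 -> MISS (open row1); precharges=10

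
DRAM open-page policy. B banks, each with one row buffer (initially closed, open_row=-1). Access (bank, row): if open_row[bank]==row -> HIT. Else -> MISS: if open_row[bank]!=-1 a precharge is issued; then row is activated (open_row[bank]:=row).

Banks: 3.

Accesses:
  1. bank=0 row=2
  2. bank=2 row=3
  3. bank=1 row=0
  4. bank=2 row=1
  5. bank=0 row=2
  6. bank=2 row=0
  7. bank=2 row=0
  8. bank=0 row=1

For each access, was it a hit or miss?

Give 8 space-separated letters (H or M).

Acc 1: bank0 row2 -> MISS (open row2); precharges=0
Acc 2: bank2 row3 -> MISS (open row3); precharges=0
Acc 3: bank1 row0 -> MISS (open row0); precharges=0
Acc 4: bank2 row1 -> MISS (open row1); precharges=1
Acc 5: bank0 row2 -> HIT
Acc 6: bank2 row0 -> MISS (open row0); precharges=2
Acc 7: bank2 row0 -> HIT
Acc 8: bank0 row1 -> MISS (open row1); precharges=3

Answer: M M M M H M H M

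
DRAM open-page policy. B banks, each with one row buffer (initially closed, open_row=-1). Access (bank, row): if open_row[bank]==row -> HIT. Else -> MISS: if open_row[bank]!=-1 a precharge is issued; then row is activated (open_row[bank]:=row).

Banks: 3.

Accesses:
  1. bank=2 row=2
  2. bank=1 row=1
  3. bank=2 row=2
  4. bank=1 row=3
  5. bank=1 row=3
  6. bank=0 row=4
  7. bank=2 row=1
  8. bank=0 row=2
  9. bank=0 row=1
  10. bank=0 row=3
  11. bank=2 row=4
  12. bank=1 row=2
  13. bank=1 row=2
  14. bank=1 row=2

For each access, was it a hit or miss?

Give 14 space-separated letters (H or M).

Acc 1: bank2 row2 -> MISS (open row2); precharges=0
Acc 2: bank1 row1 -> MISS (open row1); precharges=0
Acc 3: bank2 row2 -> HIT
Acc 4: bank1 row3 -> MISS (open row3); precharges=1
Acc 5: bank1 row3 -> HIT
Acc 6: bank0 row4 -> MISS (open row4); precharges=1
Acc 7: bank2 row1 -> MISS (open row1); precharges=2
Acc 8: bank0 row2 -> MISS (open row2); precharges=3
Acc 9: bank0 row1 -> MISS (open row1); precharges=4
Acc 10: bank0 row3 -> MISS (open row3); precharges=5
Acc 11: bank2 row4 -> MISS (open row4); precharges=6
Acc 12: bank1 row2 -> MISS (open row2); precharges=7
Acc 13: bank1 row2 -> HIT
Acc 14: bank1 row2 -> HIT

Answer: M M H M H M M M M M M M H H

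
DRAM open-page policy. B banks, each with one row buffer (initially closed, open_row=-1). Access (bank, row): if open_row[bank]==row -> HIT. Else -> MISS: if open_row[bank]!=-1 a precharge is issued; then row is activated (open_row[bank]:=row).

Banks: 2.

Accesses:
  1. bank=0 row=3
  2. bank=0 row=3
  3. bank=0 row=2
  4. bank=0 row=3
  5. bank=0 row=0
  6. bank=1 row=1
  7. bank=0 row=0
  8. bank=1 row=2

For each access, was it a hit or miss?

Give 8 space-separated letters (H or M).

Acc 1: bank0 row3 -> MISS (open row3); precharges=0
Acc 2: bank0 row3 -> HIT
Acc 3: bank0 row2 -> MISS (open row2); precharges=1
Acc 4: bank0 row3 -> MISS (open row3); precharges=2
Acc 5: bank0 row0 -> MISS (open row0); precharges=3
Acc 6: bank1 row1 -> MISS (open row1); precharges=3
Acc 7: bank0 row0 -> HIT
Acc 8: bank1 row2 -> MISS (open row2); precharges=4

Answer: M H M M M M H M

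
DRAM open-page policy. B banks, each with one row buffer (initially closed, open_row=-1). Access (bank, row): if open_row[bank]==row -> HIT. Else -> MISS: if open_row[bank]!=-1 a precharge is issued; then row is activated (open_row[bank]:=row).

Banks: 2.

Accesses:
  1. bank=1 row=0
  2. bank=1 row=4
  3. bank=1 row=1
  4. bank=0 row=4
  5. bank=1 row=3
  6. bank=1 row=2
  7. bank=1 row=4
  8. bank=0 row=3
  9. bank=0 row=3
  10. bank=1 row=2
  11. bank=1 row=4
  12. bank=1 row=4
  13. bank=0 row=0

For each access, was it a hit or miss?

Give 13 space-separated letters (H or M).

Answer: M M M M M M M M H M M H M

Derivation:
Acc 1: bank1 row0 -> MISS (open row0); precharges=0
Acc 2: bank1 row4 -> MISS (open row4); precharges=1
Acc 3: bank1 row1 -> MISS (open row1); precharges=2
Acc 4: bank0 row4 -> MISS (open row4); precharges=2
Acc 5: bank1 row3 -> MISS (open row3); precharges=3
Acc 6: bank1 row2 -> MISS (open row2); precharges=4
Acc 7: bank1 row4 -> MISS (open row4); precharges=5
Acc 8: bank0 row3 -> MISS (open row3); precharges=6
Acc 9: bank0 row3 -> HIT
Acc 10: bank1 row2 -> MISS (open row2); precharges=7
Acc 11: bank1 row4 -> MISS (open row4); precharges=8
Acc 12: bank1 row4 -> HIT
Acc 13: bank0 row0 -> MISS (open row0); precharges=9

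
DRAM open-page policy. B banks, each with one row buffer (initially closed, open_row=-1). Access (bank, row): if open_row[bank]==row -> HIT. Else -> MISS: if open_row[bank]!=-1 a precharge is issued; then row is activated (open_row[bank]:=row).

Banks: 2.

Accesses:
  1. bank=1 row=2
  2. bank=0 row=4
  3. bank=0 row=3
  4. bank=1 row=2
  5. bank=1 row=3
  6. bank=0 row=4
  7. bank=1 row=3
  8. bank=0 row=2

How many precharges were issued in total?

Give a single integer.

Answer: 4

Derivation:
Acc 1: bank1 row2 -> MISS (open row2); precharges=0
Acc 2: bank0 row4 -> MISS (open row4); precharges=0
Acc 3: bank0 row3 -> MISS (open row3); precharges=1
Acc 4: bank1 row2 -> HIT
Acc 5: bank1 row3 -> MISS (open row3); precharges=2
Acc 6: bank0 row4 -> MISS (open row4); precharges=3
Acc 7: bank1 row3 -> HIT
Acc 8: bank0 row2 -> MISS (open row2); precharges=4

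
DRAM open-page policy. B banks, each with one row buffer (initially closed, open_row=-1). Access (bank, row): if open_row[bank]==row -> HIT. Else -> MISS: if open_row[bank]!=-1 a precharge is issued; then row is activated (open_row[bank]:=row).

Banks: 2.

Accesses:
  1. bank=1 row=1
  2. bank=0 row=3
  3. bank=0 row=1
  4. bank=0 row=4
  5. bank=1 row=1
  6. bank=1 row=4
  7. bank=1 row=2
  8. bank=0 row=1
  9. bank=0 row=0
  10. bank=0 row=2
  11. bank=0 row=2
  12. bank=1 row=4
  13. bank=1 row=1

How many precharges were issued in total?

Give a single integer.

Answer: 9

Derivation:
Acc 1: bank1 row1 -> MISS (open row1); precharges=0
Acc 2: bank0 row3 -> MISS (open row3); precharges=0
Acc 3: bank0 row1 -> MISS (open row1); precharges=1
Acc 4: bank0 row4 -> MISS (open row4); precharges=2
Acc 5: bank1 row1 -> HIT
Acc 6: bank1 row4 -> MISS (open row4); precharges=3
Acc 7: bank1 row2 -> MISS (open row2); precharges=4
Acc 8: bank0 row1 -> MISS (open row1); precharges=5
Acc 9: bank0 row0 -> MISS (open row0); precharges=6
Acc 10: bank0 row2 -> MISS (open row2); precharges=7
Acc 11: bank0 row2 -> HIT
Acc 12: bank1 row4 -> MISS (open row4); precharges=8
Acc 13: bank1 row1 -> MISS (open row1); precharges=9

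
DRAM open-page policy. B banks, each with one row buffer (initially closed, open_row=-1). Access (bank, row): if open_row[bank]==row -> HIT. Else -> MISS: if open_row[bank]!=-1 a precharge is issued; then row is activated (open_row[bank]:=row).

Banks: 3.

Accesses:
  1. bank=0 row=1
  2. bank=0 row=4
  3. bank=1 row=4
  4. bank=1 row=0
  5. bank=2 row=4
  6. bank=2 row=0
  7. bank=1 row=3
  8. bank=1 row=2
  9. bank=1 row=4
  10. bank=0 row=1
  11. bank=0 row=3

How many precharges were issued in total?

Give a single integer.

Answer: 8

Derivation:
Acc 1: bank0 row1 -> MISS (open row1); precharges=0
Acc 2: bank0 row4 -> MISS (open row4); precharges=1
Acc 3: bank1 row4 -> MISS (open row4); precharges=1
Acc 4: bank1 row0 -> MISS (open row0); precharges=2
Acc 5: bank2 row4 -> MISS (open row4); precharges=2
Acc 6: bank2 row0 -> MISS (open row0); precharges=3
Acc 7: bank1 row3 -> MISS (open row3); precharges=4
Acc 8: bank1 row2 -> MISS (open row2); precharges=5
Acc 9: bank1 row4 -> MISS (open row4); precharges=6
Acc 10: bank0 row1 -> MISS (open row1); precharges=7
Acc 11: bank0 row3 -> MISS (open row3); precharges=8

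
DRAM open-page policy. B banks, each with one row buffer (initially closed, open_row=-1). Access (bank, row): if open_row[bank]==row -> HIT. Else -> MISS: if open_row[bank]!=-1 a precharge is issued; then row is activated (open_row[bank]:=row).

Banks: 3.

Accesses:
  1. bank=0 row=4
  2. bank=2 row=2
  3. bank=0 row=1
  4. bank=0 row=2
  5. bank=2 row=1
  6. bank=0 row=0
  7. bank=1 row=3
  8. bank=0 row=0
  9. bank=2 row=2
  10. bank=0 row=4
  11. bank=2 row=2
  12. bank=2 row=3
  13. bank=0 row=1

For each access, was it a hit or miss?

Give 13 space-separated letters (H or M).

Answer: M M M M M M M H M M H M M

Derivation:
Acc 1: bank0 row4 -> MISS (open row4); precharges=0
Acc 2: bank2 row2 -> MISS (open row2); precharges=0
Acc 3: bank0 row1 -> MISS (open row1); precharges=1
Acc 4: bank0 row2 -> MISS (open row2); precharges=2
Acc 5: bank2 row1 -> MISS (open row1); precharges=3
Acc 6: bank0 row0 -> MISS (open row0); precharges=4
Acc 7: bank1 row3 -> MISS (open row3); precharges=4
Acc 8: bank0 row0 -> HIT
Acc 9: bank2 row2 -> MISS (open row2); precharges=5
Acc 10: bank0 row4 -> MISS (open row4); precharges=6
Acc 11: bank2 row2 -> HIT
Acc 12: bank2 row3 -> MISS (open row3); precharges=7
Acc 13: bank0 row1 -> MISS (open row1); precharges=8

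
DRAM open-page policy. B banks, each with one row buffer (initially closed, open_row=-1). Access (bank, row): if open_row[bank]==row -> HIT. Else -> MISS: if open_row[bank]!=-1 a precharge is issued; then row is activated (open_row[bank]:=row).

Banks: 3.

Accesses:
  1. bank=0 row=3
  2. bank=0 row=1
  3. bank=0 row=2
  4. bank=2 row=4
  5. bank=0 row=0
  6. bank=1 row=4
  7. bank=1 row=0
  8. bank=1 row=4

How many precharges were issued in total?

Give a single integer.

Answer: 5

Derivation:
Acc 1: bank0 row3 -> MISS (open row3); precharges=0
Acc 2: bank0 row1 -> MISS (open row1); precharges=1
Acc 3: bank0 row2 -> MISS (open row2); precharges=2
Acc 4: bank2 row4 -> MISS (open row4); precharges=2
Acc 5: bank0 row0 -> MISS (open row0); precharges=3
Acc 6: bank1 row4 -> MISS (open row4); precharges=3
Acc 7: bank1 row0 -> MISS (open row0); precharges=4
Acc 8: bank1 row4 -> MISS (open row4); precharges=5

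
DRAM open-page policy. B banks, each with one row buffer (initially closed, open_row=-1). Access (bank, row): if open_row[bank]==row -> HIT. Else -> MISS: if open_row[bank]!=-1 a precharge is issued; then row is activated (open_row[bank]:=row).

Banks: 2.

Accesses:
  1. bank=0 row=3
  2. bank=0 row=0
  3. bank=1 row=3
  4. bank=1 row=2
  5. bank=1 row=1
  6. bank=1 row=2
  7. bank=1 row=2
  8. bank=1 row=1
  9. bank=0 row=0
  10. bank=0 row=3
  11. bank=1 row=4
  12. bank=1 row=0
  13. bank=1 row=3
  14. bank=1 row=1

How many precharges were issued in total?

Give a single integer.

Answer: 10

Derivation:
Acc 1: bank0 row3 -> MISS (open row3); precharges=0
Acc 2: bank0 row0 -> MISS (open row0); precharges=1
Acc 3: bank1 row3 -> MISS (open row3); precharges=1
Acc 4: bank1 row2 -> MISS (open row2); precharges=2
Acc 5: bank1 row1 -> MISS (open row1); precharges=3
Acc 6: bank1 row2 -> MISS (open row2); precharges=4
Acc 7: bank1 row2 -> HIT
Acc 8: bank1 row1 -> MISS (open row1); precharges=5
Acc 9: bank0 row0 -> HIT
Acc 10: bank0 row3 -> MISS (open row3); precharges=6
Acc 11: bank1 row4 -> MISS (open row4); precharges=7
Acc 12: bank1 row0 -> MISS (open row0); precharges=8
Acc 13: bank1 row3 -> MISS (open row3); precharges=9
Acc 14: bank1 row1 -> MISS (open row1); precharges=10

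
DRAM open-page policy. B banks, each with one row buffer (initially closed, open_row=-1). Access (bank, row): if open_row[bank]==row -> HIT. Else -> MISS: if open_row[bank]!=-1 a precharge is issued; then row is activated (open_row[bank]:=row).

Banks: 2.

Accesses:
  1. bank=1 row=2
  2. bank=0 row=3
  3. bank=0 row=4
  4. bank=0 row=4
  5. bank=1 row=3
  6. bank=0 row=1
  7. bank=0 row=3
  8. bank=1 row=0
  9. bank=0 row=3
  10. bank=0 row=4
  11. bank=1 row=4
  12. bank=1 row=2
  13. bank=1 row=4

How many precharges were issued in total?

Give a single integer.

Acc 1: bank1 row2 -> MISS (open row2); precharges=0
Acc 2: bank0 row3 -> MISS (open row3); precharges=0
Acc 3: bank0 row4 -> MISS (open row4); precharges=1
Acc 4: bank0 row4 -> HIT
Acc 5: bank1 row3 -> MISS (open row3); precharges=2
Acc 6: bank0 row1 -> MISS (open row1); precharges=3
Acc 7: bank0 row3 -> MISS (open row3); precharges=4
Acc 8: bank1 row0 -> MISS (open row0); precharges=5
Acc 9: bank0 row3 -> HIT
Acc 10: bank0 row4 -> MISS (open row4); precharges=6
Acc 11: bank1 row4 -> MISS (open row4); precharges=7
Acc 12: bank1 row2 -> MISS (open row2); precharges=8
Acc 13: bank1 row4 -> MISS (open row4); precharges=9

Answer: 9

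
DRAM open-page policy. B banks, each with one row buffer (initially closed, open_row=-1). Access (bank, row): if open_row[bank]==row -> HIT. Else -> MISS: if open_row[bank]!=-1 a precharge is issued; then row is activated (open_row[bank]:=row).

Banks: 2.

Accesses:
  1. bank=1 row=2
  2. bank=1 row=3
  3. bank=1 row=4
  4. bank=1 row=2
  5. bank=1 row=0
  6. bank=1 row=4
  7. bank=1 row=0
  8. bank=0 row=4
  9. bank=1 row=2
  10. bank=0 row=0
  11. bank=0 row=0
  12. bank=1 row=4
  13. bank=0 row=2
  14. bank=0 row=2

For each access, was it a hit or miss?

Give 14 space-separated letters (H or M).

Answer: M M M M M M M M M M H M M H

Derivation:
Acc 1: bank1 row2 -> MISS (open row2); precharges=0
Acc 2: bank1 row3 -> MISS (open row3); precharges=1
Acc 3: bank1 row4 -> MISS (open row4); precharges=2
Acc 4: bank1 row2 -> MISS (open row2); precharges=3
Acc 5: bank1 row0 -> MISS (open row0); precharges=4
Acc 6: bank1 row4 -> MISS (open row4); precharges=5
Acc 7: bank1 row0 -> MISS (open row0); precharges=6
Acc 8: bank0 row4 -> MISS (open row4); precharges=6
Acc 9: bank1 row2 -> MISS (open row2); precharges=7
Acc 10: bank0 row0 -> MISS (open row0); precharges=8
Acc 11: bank0 row0 -> HIT
Acc 12: bank1 row4 -> MISS (open row4); precharges=9
Acc 13: bank0 row2 -> MISS (open row2); precharges=10
Acc 14: bank0 row2 -> HIT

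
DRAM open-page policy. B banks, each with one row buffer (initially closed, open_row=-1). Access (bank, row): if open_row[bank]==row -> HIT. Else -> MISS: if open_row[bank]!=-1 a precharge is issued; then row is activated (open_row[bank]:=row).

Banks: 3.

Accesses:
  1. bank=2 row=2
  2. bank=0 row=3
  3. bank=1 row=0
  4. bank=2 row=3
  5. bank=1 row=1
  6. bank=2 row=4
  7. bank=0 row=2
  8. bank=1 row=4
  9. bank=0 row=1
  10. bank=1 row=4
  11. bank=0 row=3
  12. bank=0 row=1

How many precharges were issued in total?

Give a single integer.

Acc 1: bank2 row2 -> MISS (open row2); precharges=0
Acc 2: bank0 row3 -> MISS (open row3); precharges=0
Acc 3: bank1 row0 -> MISS (open row0); precharges=0
Acc 4: bank2 row3 -> MISS (open row3); precharges=1
Acc 5: bank1 row1 -> MISS (open row1); precharges=2
Acc 6: bank2 row4 -> MISS (open row4); precharges=3
Acc 7: bank0 row2 -> MISS (open row2); precharges=4
Acc 8: bank1 row4 -> MISS (open row4); precharges=5
Acc 9: bank0 row1 -> MISS (open row1); precharges=6
Acc 10: bank1 row4 -> HIT
Acc 11: bank0 row3 -> MISS (open row3); precharges=7
Acc 12: bank0 row1 -> MISS (open row1); precharges=8

Answer: 8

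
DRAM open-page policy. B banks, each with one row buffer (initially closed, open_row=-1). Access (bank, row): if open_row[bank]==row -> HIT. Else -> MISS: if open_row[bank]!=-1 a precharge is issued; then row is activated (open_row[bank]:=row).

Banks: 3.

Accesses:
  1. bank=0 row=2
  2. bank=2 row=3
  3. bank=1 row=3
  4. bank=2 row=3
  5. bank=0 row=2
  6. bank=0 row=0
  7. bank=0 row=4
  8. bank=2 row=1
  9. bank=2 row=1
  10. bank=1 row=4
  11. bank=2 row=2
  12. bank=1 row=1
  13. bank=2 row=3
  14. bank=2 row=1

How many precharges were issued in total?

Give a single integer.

Acc 1: bank0 row2 -> MISS (open row2); precharges=0
Acc 2: bank2 row3 -> MISS (open row3); precharges=0
Acc 3: bank1 row3 -> MISS (open row3); precharges=0
Acc 4: bank2 row3 -> HIT
Acc 5: bank0 row2 -> HIT
Acc 6: bank0 row0 -> MISS (open row0); precharges=1
Acc 7: bank0 row4 -> MISS (open row4); precharges=2
Acc 8: bank2 row1 -> MISS (open row1); precharges=3
Acc 9: bank2 row1 -> HIT
Acc 10: bank1 row4 -> MISS (open row4); precharges=4
Acc 11: bank2 row2 -> MISS (open row2); precharges=5
Acc 12: bank1 row1 -> MISS (open row1); precharges=6
Acc 13: bank2 row3 -> MISS (open row3); precharges=7
Acc 14: bank2 row1 -> MISS (open row1); precharges=8

Answer: 8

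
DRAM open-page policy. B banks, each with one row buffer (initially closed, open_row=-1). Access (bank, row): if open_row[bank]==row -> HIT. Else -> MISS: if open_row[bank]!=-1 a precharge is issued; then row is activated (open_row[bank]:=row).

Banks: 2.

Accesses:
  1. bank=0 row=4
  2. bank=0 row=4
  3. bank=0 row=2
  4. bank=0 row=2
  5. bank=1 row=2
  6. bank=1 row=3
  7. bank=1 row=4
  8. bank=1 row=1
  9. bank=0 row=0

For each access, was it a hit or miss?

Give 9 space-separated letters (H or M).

Answer: M H M H M M M M M

Derivation:
Acc 1: bank0 row4 -> MISS (open row4); precharges=0
Acc 2: bank0 row4 -> HIT
Acc 3: bank0 row2 -> MISS (open row2); precharges=1
Acc 4: bank0 row2 -> HIT
Acc 5: bank1 row2 -> MISS (open row2); precharges=1
Acc 6: bank1 row3 -> MISS (open row3); precharges=2
Acc 7: bank1 row4 -> MISS (open row4); precharges=3
Acc 8: bank1 row1 -> MISS (open row1); precharges=4
Acc 9: bank0 row0 -> MISS (open row0); precharges=5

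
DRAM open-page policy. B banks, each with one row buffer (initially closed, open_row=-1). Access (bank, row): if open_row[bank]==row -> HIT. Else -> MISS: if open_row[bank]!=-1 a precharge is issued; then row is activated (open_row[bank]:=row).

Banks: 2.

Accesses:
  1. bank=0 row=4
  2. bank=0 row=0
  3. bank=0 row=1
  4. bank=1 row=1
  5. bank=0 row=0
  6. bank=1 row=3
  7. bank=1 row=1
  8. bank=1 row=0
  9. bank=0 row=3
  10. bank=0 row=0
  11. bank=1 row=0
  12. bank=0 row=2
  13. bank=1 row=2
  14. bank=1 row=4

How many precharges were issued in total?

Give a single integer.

Answer: 11

Derivation:
Acc 1: bank0 row4 -> MISS (open row4); precharges=0
Acc 2: bank0 row0 -> MISS (open row0); precharges=1
Acc 3: bank0 row1 -> MISS (open row1); precharges=2
Acc 4: bank1 row1 -> MISS (open row1); precharges=2
Acc 5: bank0 row0 -> MISS (open row0); precharges=3
Acc 6: bank1 row3 -> MISS (open row3); precharges=4
Acc 7: bank1 row1 -> MISS (open row1); precharges=5
Acc 8: bank1 row0 -> MISS (open row0); precharges=6
Acc 9: bank0 row3 -> MISS (open row3); precharges=7
Acc 10: bank0 row0 -> MISS (open row0); precharges=8
Acc 11: bank1 row0 -> HIT
Acc 12: bank0 row2 -> MISS (open row2); precharges=9
Acc 13: bank1 row2 -> MISS (open row2); precharges=10
Acc 14: bank1 row4 -> MISS (open row4); precharges=11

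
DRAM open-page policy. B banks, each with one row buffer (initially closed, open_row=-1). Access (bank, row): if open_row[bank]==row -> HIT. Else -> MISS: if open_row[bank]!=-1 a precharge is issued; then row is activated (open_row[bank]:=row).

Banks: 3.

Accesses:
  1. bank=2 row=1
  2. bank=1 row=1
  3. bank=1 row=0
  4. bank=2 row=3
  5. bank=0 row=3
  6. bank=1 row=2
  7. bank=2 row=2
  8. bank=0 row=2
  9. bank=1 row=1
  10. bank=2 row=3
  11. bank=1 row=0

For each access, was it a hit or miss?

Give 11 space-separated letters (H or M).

Answer: M M M M M M M M M M M

Derivation:
Acc 1: bank2 row1 -> MISS (open row1); precharges=0
Acc 2: bank1 row1 -> MISS (open row1); precharges=0
Acc 3: bank1 row0 -> MISS (open row0); precharges=1
Acc 4: bank2 row3 -> MISS (open row3); precharges=2
Acc 5: bank0 row3 -> MISS (open row3); precharges=2
Acc 6: bank1 row2 -> MISS (open row2); precharges=3
Acc 7: bank2 row2 -> MISS (open row2); precharges=4
Acc 8: bank0 row2 -> MISS (open row2); precharges=5
Acc 9: bank1 row1 -> MISS (open row1); precharges=6
Acc 10: bank2 row3 -> MISS (open row3); precharges=7
Acc 11: bank1 row0 -> MISS (open row0); precharges=8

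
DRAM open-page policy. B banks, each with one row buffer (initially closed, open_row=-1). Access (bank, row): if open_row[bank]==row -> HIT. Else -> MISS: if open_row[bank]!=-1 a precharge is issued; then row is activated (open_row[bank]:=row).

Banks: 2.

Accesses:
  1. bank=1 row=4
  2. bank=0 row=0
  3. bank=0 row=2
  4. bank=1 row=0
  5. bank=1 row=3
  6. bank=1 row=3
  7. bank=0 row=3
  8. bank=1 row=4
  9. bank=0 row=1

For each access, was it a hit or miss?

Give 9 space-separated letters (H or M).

Answer: M M M M M H M M M

Derivation:
Acc 1: bank1 row4 -> MISS (open row4); precharges=0
Acc 2: bank0 row0 -> MISS (open row0); precharges=0
Acc 3: bank0 row2 -> MISS (open row2); precharges=1
Acc 4: bank1 row0 -> MISS (open row0); precharges=2
Acc 5: bank1 row3 -> MISS (open row3); precharges=3
Acc 6: bank1 row3 -> HIT
Acc 7: bank0 row3 -> MISS (open row3); precharges=4
Acc 8: bank1 row4 -> MISS (open row4); precharges=5
Acc 9: bank0 row1 -> MISS (open row1); precharges=6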